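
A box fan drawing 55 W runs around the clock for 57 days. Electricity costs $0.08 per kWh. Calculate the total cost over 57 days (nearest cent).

$6.02

Runtime = 24 h × 57 = 1368 h
Energy = 0.055 kW × 1368 h = 75.24 kWh
Cost = 75.24 kWh × $0.08/kWh = $6.02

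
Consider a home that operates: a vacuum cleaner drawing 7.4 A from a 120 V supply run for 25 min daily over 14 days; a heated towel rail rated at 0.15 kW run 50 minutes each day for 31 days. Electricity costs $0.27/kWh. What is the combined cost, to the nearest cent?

vacuum cleaner: Power = 7.4 A × 120 V = 888 W = 0.888 kW
vacuum cleaner: Runtime = 25 min × 14 = 350 min = 5.833333… h
vacuum cleaner: 0.888 kW × 5.833333… h = 5.18 kWh
heated towel rail: Runtime = 50 min × 31 = 1550 min = 25.833333… h
heated towel rail: 0.15 kW × 25.833333… h = 3.875 kWh
Total energy = 9.055 kWh
Cost = 9.055 × $0.27 = $2.44

$2.44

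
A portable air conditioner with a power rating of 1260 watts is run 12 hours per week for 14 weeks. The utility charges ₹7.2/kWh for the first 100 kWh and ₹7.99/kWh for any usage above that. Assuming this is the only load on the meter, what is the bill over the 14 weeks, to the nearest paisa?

Runtime = 12 h/week × 14 weeks = 168 h
Energy = 1.26 kW × 168 h = 211.68 kWh
Tier 1 (0–100 kWh): 100 × ₹7.2 = ₹720
Above 100 kWh: 111.68 × ₹7.99 = ₹892.3232
Bill = ₹1612.32

₹1612.32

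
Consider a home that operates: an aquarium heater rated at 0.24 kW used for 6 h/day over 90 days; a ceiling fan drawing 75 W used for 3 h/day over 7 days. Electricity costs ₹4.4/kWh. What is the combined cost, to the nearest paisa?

aquarium heater: Runtime = 6 h/day × 90 days = 540 h
aquarium heater: 0.24 kW × 540 h = 129.6 kWh
ceiling fan: Runtime = 3 h/day × 7 days = 21 h
ceiling fan: 0.075 kW × 21 h = 1.575 kWh
Total energy = 131.175 kWh
Cost = 131.175 × ₹4.4 = ₹577.17

₹577.17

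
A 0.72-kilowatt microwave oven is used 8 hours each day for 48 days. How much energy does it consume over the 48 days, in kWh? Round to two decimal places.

Runtime = 8 h/day × 48 days = 384 h
Energy = 0.72 kW × 384 h = 276.48 kWh

276.48 kWh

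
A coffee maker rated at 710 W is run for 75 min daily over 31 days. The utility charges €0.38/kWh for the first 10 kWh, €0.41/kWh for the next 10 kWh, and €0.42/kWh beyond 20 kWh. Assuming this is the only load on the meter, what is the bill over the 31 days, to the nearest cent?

Runtime = 75 min × 31 = 2325 min = 38.75 h
Energy = 0.71 kW × 38.75 h = 27.5125 kWh
Tier 1 (0–10 kWh): 10 × €0.38 = €3.8
Tier 2 (10–20 kWh): 10 × €0.41 = €4.1
Above 20 kWh: 7.5125 × €0.42 = €3.15525
Bill = €11.06

€11.06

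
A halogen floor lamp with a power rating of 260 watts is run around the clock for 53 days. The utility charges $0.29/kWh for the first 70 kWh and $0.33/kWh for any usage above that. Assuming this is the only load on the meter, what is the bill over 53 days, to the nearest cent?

$106.34

Runtime = 24 h × 53 = 1272 h
Energy = 0.26 kW × 1272 h = 330.72 kWh
Tier 1 (0–70 kWh): 70 × $0.29 = $20.3
Above 70 kWh: 260.72 × $0.33 = $86.0376
Bill = $106.34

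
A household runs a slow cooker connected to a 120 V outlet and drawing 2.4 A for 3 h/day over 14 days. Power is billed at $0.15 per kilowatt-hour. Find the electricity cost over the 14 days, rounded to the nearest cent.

$1.81

Power = 2.4 A × 120 V = 288 W = 0.288 kW
Runtime = 3 h/day × 14 days = 42 h
Energy = 0.288 kW × 42 h = 12.096 kWh
Cost = 12.096 kWh × $0.15/kWh = $1.81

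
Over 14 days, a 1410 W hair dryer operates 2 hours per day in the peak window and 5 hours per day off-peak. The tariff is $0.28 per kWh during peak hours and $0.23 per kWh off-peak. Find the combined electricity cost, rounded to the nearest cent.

Peak energy = 1.41 kW × 2 h × 14 = 39.48 kWh
Off-peak energy = 1.41 kW × 5 h × 14 = 98.7 kWh
Cost = 39.48 × $0.28 + 98.7 × $0.23 = $11.0544 + $22.701 = $33.76

$33.76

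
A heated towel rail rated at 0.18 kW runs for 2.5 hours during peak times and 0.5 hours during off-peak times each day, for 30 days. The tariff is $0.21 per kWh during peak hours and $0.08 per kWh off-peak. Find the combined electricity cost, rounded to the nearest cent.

$3.05

Peak energy = 0.18 kW × 2.5 h × 30 = 13.5 kWh
Off-peak energy = 0.18 kW × 0.5 h × 30 = 2.7 kWh
Cost = 13.5 × $0.21 + 2.7 × $0.08 = $2.835 + $0.216 = $3.05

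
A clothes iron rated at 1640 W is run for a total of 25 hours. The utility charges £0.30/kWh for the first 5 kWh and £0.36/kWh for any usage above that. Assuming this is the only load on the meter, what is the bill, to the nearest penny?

£14.46

Energy = 1.64 kW × 25 h = 41 kWh
Tier 1 (0–5 kWh): 5 × £0.30 = £1.5
Above 5 kWh: 36 × £0.36 = £12.96
Bill = £14.46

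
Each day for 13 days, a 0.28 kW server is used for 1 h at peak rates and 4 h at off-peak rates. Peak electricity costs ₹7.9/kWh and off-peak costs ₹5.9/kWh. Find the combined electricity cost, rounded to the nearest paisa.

Peak energy = 0.28 kW × 1 h × 13 = 3.64 kWh
Off-peak energy = 0.28 kW × 4 h × 13 = 14.56 kWh
Cost = 3.64 × ₹7.9 + 14.56 × ₹5.9 = ₹28.756 + ₹85.904 = ₹114.66

₹114.66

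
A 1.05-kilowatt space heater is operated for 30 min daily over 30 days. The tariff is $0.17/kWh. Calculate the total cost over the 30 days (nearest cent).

Runtime = 30 min × 30 = 900 min = 15 h
Energy = 1.05 kW × 15 h = 15.75 kWh
Cost = 15.75 kWh × $0.17/kWh = $2.68

$2.68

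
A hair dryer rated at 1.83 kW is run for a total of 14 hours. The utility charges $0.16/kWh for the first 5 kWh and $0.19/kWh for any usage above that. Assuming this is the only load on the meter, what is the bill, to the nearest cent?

Energy = 1.83 kW × 14 h = 25.62 kWh
Tier 1 (0–5 kWh): 5 × $0.16 = $0.8
Above 5 kWh: 20.62 × $0.19 = $3.9178
Bill = $4.72

$4.72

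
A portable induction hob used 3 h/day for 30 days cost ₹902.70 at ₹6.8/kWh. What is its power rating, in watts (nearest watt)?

Energy = ₹902.70 ÷ ₹6.8/kWh = 132.75 kWh
Runtime = 3 h/day × 30 days = 90 h
Power = 132.75 kWh ÷ 90 h = 1.475 kW = 1475 W

1475 W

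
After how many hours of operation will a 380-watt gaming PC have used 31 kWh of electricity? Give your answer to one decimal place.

81.6 h

Hours = 31 kWh ÷ 0.38 kW = 81.6 h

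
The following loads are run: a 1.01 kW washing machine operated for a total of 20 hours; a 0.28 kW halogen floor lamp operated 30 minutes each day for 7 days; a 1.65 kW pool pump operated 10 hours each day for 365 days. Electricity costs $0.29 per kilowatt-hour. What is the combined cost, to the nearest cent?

$1752.67

washing machine: 1.01 kW × 20 h = 20.2 kWh
halogen floor lamp: Runtime = 30 min × 7 = 210 min = 3.5 h
halogen floor lamp: 0.28 kW × 3.5 h = 0.98 kWh
pool pump: Runtime = 10 h/day × 365 days = 3650 h
pool pump: 1.65 kW × 3650 h = 6022.5 kWh
Total energy = 6043.68 kWh
Cost = 6043.68 × $0.29 = $1752.67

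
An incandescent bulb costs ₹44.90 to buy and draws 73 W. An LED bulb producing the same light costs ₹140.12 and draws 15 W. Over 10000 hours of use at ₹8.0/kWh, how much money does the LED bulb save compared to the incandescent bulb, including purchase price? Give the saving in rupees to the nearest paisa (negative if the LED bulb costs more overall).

₹4544.78

incandescent bulb: ₹44.90 + (73/1000) kW × 10000 h × ₹8.0 = ₹44.90 + ₹5840 = ₹5884.9
LED bulb: ₹140.12 + (15/1000) kW × 10000 h × ₹8.0 = ₹140.12 + ₹1200 = ₹1340.12
Saving = ₹5884.9 − ₹1340.12 = ₹4544.78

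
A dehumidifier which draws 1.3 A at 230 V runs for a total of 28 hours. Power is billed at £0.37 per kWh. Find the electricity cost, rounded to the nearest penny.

Power = 1.3 A × 230 V = 299 W = 0.299 kW
Energy = 0.299 kW × 28 h = 8.372 kWh
Cost = 8.372 kWh × £0.37/kWh = £3.10

£3.10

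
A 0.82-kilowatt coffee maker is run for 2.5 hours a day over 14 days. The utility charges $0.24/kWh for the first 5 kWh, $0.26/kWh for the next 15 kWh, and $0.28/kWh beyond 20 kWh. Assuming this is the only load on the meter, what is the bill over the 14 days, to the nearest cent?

Runtime = 2.5 h/day × 14 days = 35 h
Energy = 0.82 kW × 35 h = 28.7 kWh
Tier 1 (0–5 kWh): 5 × $0.24 = $1.2
Tier 2 (5–20 kWh): 15 × $0.26 = $3.9
Above 20 kWh: 8.7 × $0.28 = $2.436
Bill = $7.54

$7.54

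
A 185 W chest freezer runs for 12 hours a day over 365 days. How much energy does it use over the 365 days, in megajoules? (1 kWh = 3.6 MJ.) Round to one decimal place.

2917.1 MJ

Runtime = 12 h/day × 365 days = 4380 h
Energy = 0.185 kW × 4380 h = 810.3 kWh
= 810.3 × 3.6 MJ = 2917.1 MJ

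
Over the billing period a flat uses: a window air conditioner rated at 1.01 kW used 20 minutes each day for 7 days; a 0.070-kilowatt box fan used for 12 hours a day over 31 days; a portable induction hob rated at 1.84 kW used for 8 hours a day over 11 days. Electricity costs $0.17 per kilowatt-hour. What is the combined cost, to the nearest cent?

window air conditioner: Runtime = 20 min × 7 = 140 min = 2.333333… h
window air conditioner: 1.01 kW × 2.333333… h = 2.356666… kWh
box fan: Runtime = 12 h/day × 31 days = 372 h
box fan: 0.07 kW × 372 h = 26.04 kWh
portable induction hob: Runtime = 8 h/day × 11 days = 88 h
portable induction hob: 1.84 kW × 88 h = 161.92 kWh
Total energy = 190.316666… kWh
Cost = 190.316666… × $0.17 = $32.35

$32.35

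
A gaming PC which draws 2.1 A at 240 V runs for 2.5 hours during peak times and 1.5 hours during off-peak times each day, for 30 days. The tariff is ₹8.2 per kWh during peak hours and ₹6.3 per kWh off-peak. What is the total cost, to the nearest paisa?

Power = 2.1 A × 240 V = 504 W = 0.504 kW
Peak energy = 0.504 kW × 2.5 h × 30 = 37.8 kWh
Off-peak energy = 0.504 kW × 1.5 h × 30 = 22.68 kWh
Cost = 37.8 × ₹8.2 + 22.68 × ₹6.3 = ₹309.96 + ₹142.884 = ₹452.84

₹452.84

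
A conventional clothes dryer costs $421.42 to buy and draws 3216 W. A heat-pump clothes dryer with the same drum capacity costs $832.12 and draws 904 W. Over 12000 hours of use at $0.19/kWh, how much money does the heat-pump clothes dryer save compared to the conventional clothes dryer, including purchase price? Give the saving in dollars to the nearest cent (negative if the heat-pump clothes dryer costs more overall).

conventional clothes dryer: $421.42 + (3216/1000) kW × 12000 h × $0.19 = $421.42 + $7332.48 = $7753.9
heat-pump clothes dryer: $832.12 + (904/1000) kW × 12000 h × $0.19 = $832.12 + $2061.12 = $2893.24
Saving = $7753.9 − $2893.24 = $4860.66

$4860.66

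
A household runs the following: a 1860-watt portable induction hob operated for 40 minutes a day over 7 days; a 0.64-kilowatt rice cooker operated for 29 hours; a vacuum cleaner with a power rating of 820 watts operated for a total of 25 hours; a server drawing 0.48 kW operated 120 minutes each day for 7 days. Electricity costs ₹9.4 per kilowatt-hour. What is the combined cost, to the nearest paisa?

portable induction hob: Runtime = 40 min × 7 = 280 min = 4.666666… h
portable induction hob: 1.86 kW × 4.666666… h = 8.68 kWh
rice cooker: 0.64 kW × 29 h = 18.56 kWh
vacuum cleaner: 0.82 kW × 25 h = 20.5 kWh
server: Runtime = 120 min × 7 = 840 min = 14 h
server: 0.48 kW × 14 h = 6.72 kWh
Total energy = 54.46 kWh
Cost = 54.46 × ₹9.4 = ₹511.92

₹511.92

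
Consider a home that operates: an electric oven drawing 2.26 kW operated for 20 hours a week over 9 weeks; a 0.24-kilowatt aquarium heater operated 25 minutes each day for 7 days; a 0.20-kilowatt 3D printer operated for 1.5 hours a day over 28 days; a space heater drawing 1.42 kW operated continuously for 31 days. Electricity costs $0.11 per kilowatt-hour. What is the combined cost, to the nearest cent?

$161.96

electric oven: Runtime = 20 h/week × 9 weeks = 180 h
electric oven: 2.26 kW × 180 h = 406.8 kWh
aquarium heater: Runtime = 25 min × 7 = 175 min = 2.916666… h
aquarium heater: 0.24 kW × 2.916666… h = 0.7 kWh
3D printer: Runtime = 1.5 h/day × 28 days = 42 h
3D printer: 0.2 kW × 42 h = 8.4 kWh
space heater: Runtime = 24 h × 31 = 744 h
space heater: 1.42 kW × 744 h = 1056.48 kWh
Total energy = 1472.38 kWh
Cost = 1472.38 × $0.11 = $161.96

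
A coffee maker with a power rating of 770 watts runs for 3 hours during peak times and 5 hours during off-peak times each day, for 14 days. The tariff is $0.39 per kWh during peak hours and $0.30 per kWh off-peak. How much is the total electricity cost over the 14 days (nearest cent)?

$28.78

Peak energy = 0.77 kW × 3 h × 14 = 32.34 kWh
Off-peak energy = 0.77 kW × 5 h × 14 = 53.9 kWh
Cost = 32.34 × $0.39 + 53.9 × $0.30 = $12.6126 + $16.17 = $28.78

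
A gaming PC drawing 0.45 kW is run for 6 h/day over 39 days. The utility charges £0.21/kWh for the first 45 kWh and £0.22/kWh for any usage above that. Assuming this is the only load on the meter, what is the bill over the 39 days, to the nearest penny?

£22.72

Runtime = 6 h/day × 39 days = 234 h
Energy = 0.45 kW × 234 h = 105.3 kWh
Tier 1 (0–45 kWh): 45 × £0.21 = £9.45
Above 45 kWh: 60.3 × £0.22 = £13.266
Bill = £22.72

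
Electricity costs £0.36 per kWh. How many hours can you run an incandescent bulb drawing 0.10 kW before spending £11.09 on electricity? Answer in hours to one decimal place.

Energy available = £11.09 ÷ £0.36/kWh = 30.8056 kWh
Hours = 30.8056 kWh ÷ 0.1 kW = 308.1 h

308.1 h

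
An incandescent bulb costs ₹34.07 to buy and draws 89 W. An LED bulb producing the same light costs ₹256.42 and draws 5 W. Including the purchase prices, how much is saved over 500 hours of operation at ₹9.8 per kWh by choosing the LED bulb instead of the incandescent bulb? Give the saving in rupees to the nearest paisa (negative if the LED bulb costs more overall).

₹189.25

incandescent bulb: ₹34.07 + (89/1000) kW × 500 h × ₹9.8 = ₹34.07 + ₹436.1 = ₹470.17
LED bulb: ₹256.42 + (5/1000) kW × 500 h × ₹9.8 = ₹256.42 + ₹24.5 = ₹280.92
Saving = ₹470.17 − ₹280.92 = ₹189.25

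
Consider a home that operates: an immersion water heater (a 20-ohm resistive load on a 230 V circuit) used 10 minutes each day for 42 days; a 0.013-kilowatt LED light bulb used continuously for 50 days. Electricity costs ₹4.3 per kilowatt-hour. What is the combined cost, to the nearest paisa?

immersion water heater: Power = V²/R = 230²/20 = 2645 W = 2.645 kW
immersion water heater: Runtime = 10 min × 42 = 420 min = 7 h
immersion water heater: 2.645 kW × 7 h = 18.515 kWh
LED light bulb: Runtime = 24 h × 50 = 1200 h
LED light bulb: 0.013 kW × 1200 h = 15.6 kWh
Total energy = 34.115 kWh
Cost = 34.115 × ₹4.3 = ₹146.69

₹146.69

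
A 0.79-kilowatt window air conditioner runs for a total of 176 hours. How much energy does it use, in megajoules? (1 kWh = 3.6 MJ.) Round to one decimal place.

Energy = 0.79 kW × 176 h = 139.04 kWh
= 139.04 × 3.6 MJ = 500.5 MJ

500.5 MJ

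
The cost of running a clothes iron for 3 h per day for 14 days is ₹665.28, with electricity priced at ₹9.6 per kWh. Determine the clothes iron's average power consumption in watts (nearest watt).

1650 W

Energy = ₹665.28 ÷ ₹9.6/kWh = 69.3 kWh
Runtime = 3 h/day × 14 days = 42 h
Power = 69.3 kWh ÷ 42 h = 1.65 kW = 1650 W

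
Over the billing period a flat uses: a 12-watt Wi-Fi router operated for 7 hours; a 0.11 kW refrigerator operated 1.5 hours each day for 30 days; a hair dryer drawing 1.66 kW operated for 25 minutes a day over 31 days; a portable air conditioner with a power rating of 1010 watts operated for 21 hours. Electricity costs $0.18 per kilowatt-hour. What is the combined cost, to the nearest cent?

$8.58

Wi-Fi router: 0.012 kW × 7 h = 0.084 kWh
refrigerator: Runtime = 1.5 h/day × 30 days = 45 h
refrigerator: 0.11 kW × 45 h = 4.95 kWh
hair dryer: Runtime = 25 min × 31 = 775 min = 12.916666… h
hair dryer: 1.66 kW × 12.916666… h = 21.441666… kWh
portable air conditioner: 1.01 kW × 21 h = 21.21 kWh
Total energy = 47.685666… kWh
Cost = 47.685666… × $0.18 = $8.58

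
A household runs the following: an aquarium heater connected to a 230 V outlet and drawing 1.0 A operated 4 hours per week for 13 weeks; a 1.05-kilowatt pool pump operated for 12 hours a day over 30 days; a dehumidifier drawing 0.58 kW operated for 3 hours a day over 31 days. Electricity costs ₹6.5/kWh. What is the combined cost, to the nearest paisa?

₹2885.35

aquarium heater: Power = 1.0 A × 230 V = 230 W = 0.23 kW
aquarium heater: Runtime = 4 h/week × 13 weeks = 52 h
aquarium heater: 0.23 kW × 52 h = 11.96 kWh
pool pump: Runtime = 12 h/day × 30 days = 360 h
pool pump: 1.05 kW × 360 h = 378 kWh
dehumidifier: Runtime = 3 h/day × 31 days = 93 h
dehumidifier: 0.58 kW × 93 h = 53.94 kWh
Total energy = 443.9 kWh
Cost = 443.9 × ₹6.5 = ₹2885.35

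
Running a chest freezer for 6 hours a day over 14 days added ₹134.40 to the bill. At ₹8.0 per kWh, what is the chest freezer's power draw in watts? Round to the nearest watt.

Energy = ₹134.40 ÷ ₹8.0/kWh = 16.8 kWh
Runtime = 6 h/day × 14 days = 84 h
Power = 16.8 kWh ÷ 84 h = 0.2 kW = 200 W

200 W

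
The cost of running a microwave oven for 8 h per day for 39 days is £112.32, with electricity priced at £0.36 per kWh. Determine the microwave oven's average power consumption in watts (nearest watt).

Energy = £112.32 ÷ £0.36/kWh = 312 kWh
Runtime = 8 h/day × 39 days = 312 h
Power = 312 kWh ÷ 312 h = 1 kW = 1000 W

1000 W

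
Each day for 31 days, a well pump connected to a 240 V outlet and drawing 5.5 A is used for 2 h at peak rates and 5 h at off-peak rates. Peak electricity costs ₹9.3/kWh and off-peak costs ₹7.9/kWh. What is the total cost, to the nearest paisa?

₹2377.45

Power = 5.5 A × 240 V = 1320 W = 1.32 kW
Peak energy = 1.32 kW × 2 h × 31 = 81.84 kWh
Off-peak energy = 1.32 kW × 5 h × 31 = 204.6 kWh
Cost = 81.84 × ₹9.3 + 204.6 × ₹7.9 = ₹761.112 + ₹1616.34 = ₹2377.45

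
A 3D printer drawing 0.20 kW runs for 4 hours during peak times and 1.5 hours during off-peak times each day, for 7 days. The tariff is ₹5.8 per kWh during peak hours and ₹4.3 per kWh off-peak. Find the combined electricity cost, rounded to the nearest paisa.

Peak energy = 0.2 kW × 4 h × 7 = 5.6 kWh
Off-peak energy = 0.2 kW × 1.5 h × 7 = 2.1 kWh
Cost = 5.6 × ₹5.8 + 2.1 × ₹4.3 = ₹32.48 + ₹9.03 = ₹41.51

₹41.51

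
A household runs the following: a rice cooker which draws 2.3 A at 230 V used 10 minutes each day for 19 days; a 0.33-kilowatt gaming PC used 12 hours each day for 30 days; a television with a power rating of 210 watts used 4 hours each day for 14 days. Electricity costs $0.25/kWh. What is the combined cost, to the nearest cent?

rice cooker: Power = 2.3 A × 230 V = 529 W = 0.529 kW
rice cooker: Runtime = 10 min × 19 = 190 min = 3.166666… h
rice cooker: 0.529 kW × 3.166666… h = 1.675166… kWh
gaming PC: Runtime = 12 h/day × 30 days = 360 h
gaming PC: 0.33 kW × 360 h = 118.8 kWh
television: Runtime = 4 h/day × 14 days = 56 h
television: 0.21 kW × 56 h = 11.76 kWh
Total energy = 132.235166… kWh
Cost = 132.235166… × $0.25 = $33.06

$33.06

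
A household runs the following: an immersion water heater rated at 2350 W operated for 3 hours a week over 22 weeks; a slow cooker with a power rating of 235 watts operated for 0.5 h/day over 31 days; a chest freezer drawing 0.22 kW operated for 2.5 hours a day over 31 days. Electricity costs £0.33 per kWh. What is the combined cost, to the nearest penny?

£58.01

immersion water heater: Runtime = 3 h/week × 22 weeks = 66 h
immersion water heater: 2.35 kW × 66 h = 155.1 kWh
slow cooker: Runtime = 0.5 h/day × 31 days = 15.5 h
slow cooker: 0.235 kW × 15.5 h = 3.6425 kWh
chest freezer: Runtime = 2.5 h/day × 31 days = 77.5 h
chest freezer: 0.22 kW × 77.5 h = 17.05 kWh
Total energy = 175.7925 kWh
Cost = 175.7925 × £0.33 = £58.01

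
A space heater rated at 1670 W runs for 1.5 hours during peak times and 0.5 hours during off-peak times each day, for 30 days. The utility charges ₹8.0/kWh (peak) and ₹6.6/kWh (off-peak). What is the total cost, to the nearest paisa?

Peak energy = 1.67 kW × 1.5 h × 30 = 75.15 kWh
Off-peak energy = 1.67 kW × 0.5 h × 30 = 25.05 kWh
Cost = 75.15 × ₹8.0 + 25.05 × ₹6.6 = ₹601.2 + ₹165.33 = ₹766.53

₹766.53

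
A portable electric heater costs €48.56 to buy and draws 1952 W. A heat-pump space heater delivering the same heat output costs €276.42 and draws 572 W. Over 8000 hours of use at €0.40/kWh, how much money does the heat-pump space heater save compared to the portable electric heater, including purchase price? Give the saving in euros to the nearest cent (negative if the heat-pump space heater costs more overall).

€4188.14

portable electric heater: €48.56 + (1952/1000) kW × 8000 h × €0.40 = €48.56 + €6246.4 = €6294.96
heat-pump space heater: €276.42 + (572/1000) kW × 8000 h × €0.40 = €276.42 + €1830.4 = €2106.82
Saving = €6294.96 − €2106.82 = €4188.14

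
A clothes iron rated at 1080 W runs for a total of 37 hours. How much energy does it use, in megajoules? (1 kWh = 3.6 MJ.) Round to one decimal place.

Energy = 1.08 kW × 37 h = 39.96 kWh
= 39.96 × 3.6 MJ = 143.9 MJ

143.9 MJ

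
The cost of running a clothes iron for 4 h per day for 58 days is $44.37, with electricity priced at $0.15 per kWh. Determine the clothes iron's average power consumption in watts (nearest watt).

Energy = $44.37 ÷ $0.15/kWh = 295.8 kWh
Runtime = 4 h/day × 58 days = 232 h
Power = 295.8 kWh ÷ 232 h = 1.275 kW = 1275 W

1275 W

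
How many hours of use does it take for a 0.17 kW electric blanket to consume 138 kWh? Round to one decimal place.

811.8 h

Hours = 138 kWh ÷ 0.17 kW = 811.8 h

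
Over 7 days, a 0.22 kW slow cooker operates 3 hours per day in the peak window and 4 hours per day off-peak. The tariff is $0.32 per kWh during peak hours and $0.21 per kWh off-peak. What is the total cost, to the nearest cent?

$2.77

Peak energy = 0.22 kW × 3 h × 7 = 4.62 kWh
Off-peak energy = 0.22 kW × 4 h × 7 = 6.16 kWh
Cost = 4.62 × $0.32 + 6.16 × $0.21 = $1.4784 + $1.2936 = $2.77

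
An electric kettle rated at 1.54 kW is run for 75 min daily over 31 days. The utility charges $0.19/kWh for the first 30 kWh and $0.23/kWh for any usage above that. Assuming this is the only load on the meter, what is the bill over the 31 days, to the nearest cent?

Runtime = 75 min × 31 = 2325 min = 38.75 h
Energy = 1.54 kW × 38.75 h = 59.675 kWh
Tier 1 (0–30 kWh): 30 × $0.19 = $5.7
Above 30 kWh: 29.675 × $0.23 = $6.82525
Bill = $12.53

$12.53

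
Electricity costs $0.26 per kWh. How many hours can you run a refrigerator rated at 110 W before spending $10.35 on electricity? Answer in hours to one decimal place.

Energy available = $10.35 ÷ $0.26/kWh = 39.8077 kWh
Hours = 39.8077 kWh ÷ 0.11 kW = 361.9 h

361.9 h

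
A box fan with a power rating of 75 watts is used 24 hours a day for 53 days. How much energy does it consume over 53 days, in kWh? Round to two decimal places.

95.40 kWh

Runtime = 24 h × 53 = 1272 h
Energy = 0.075 kW × 1272 h = 95.4 kWh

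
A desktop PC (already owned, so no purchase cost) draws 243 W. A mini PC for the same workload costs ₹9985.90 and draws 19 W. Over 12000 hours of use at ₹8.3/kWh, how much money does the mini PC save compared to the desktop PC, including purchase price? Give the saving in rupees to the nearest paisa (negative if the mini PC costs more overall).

desktop PC: ₹0.00 + (243/1000) kW × 12000 h × ₹8.3 = ₹0.00 + ₹24202.8 = ₹24202.8
mini PC: ₹9985.90 + (19/1000) kW × 12000 h × ₹8.3 = ₹9985.90 + ₹1892.4 = ₹11878.3
Saving = ₹24202.8 − ₹11878.3 = ₹12324.5

₹12324.50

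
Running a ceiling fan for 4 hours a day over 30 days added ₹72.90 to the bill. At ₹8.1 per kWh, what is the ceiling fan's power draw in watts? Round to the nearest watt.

Energy = ₹72.90 ÷ ₹8.1/kWh = 9 kWh
Runtime = 4 h/day × 30 days = 120 h
Power = 9 kWh ÷ 120 h = 0.075 kW = 75 W

75 W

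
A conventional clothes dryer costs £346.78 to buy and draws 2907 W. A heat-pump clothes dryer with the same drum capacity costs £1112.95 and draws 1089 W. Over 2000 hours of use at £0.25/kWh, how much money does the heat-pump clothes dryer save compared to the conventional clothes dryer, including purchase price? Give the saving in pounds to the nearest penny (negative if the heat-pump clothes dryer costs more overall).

£142.83

conventional clothes dryer: £346.78 + (2907/1000) kW × 2000 h × £0.25 = £346.78 + £1453.5 = £1800.28
heat-pump clothes dryer: £1112.95 + (1089/1000) kW × 2000 h × £0.25 = £1112.95 + £544.5 = £1657.45
Saving = £1800.28 − £1657.45 = £142.83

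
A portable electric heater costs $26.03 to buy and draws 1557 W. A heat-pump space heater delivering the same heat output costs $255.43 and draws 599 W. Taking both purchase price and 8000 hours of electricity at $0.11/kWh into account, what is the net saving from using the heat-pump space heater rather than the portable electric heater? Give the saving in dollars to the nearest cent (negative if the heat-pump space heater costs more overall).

$613.64

portable electric heater: $26.03 + (1557/1000) kW × 8000 h × $0.11 = $26.03 + $1370.16 = $1396.19
heat-pump space heater: $255.43 + (599/1000) kW × 8000 h × $0.11 = $255.43 + $527.12 = $782.55
Saving = $1396.19 − $782.55 = $613.64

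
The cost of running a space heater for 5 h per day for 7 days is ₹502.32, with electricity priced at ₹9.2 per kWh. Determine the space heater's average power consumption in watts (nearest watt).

1560 W

Energy = ₹502.32 ÷ ₹9.2/kWh = 54.6 kWh
Runtime = 5 h/day × 7 days = 35 h
Power = 54.6 kWh ÷ 35 h = 1.56 kW = 1560 W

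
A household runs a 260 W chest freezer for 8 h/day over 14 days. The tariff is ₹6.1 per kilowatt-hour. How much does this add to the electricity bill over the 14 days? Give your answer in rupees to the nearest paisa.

₹177.63

Runtime = 8 h/day × 14 days = 112 h
Energy = 0.26 kW × 112 h = 29.12 kWh
Cost = 29.12 kWh × ₹6.1/kWh = ₹177.63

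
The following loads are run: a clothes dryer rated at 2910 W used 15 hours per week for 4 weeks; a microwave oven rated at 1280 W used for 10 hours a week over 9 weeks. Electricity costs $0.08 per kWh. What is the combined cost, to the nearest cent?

clothes dryer: Runtime = 15 h/week × 4 weeks = 60 h
clothes dryer: 2.91 kW × 60 h = 174.6 kWh
microwave oven: Runtime = 10 h/week × 9 weeks = 90 h
microwave oven: 1.28 kW × 90 h = 115.2 kWh
Total energy = 289.8 kWh
Cost = 289.8 × $0.08 = $23.18

$23.18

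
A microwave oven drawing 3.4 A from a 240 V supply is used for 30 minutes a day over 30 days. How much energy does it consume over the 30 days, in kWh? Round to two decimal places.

Power = 3.4 A × 240 V = 816 W = 0.816 kW
Runtime = 30 min × 30 = 900 min = 15 h
Energy = 0.816 kW × 15 h = 12.24 kWh

12.24 kWh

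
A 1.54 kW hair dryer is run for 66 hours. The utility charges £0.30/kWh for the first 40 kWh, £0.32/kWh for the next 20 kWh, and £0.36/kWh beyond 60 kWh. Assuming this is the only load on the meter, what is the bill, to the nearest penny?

£33.39

Energy = 1.54 kW × 66 h = 101.64 kWh
Tier 1 (0–40 kWh): 40 × £0.30 = £12
Tier 2 (40–60 kWh): 20 × £0.32 = £6.4
Above 60 kWh: 41.64 × £0.36 = £14.9904
Bill = £33.39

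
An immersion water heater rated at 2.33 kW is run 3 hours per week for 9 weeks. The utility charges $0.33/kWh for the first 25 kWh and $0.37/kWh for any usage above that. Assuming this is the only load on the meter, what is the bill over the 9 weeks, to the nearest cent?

$22.28

Runtime = 3 h/week × 9 weeks = 27 h
Energy = 2.33 kW × 27 h = 62.91 kWh
Tier 1 (0–25 kWh): 25 × $0.33 = $8.25
Above 25 kWh: 37.91 × $0.37 = $14.0267
Bill = $22.28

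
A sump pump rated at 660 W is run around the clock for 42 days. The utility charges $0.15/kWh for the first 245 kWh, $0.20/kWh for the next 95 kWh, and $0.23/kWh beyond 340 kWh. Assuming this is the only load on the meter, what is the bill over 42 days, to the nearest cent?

Runtime = 24 h × 42 = 1008 h
Energy = 0.66 kW × 1008 h = 665.28 kWh
Tier 1 (0–245 kWh): 245 × $0.15 = $36.75
Tier 2 (245–340 kWh): 95 × $0.20 = $19
Above 340 kWh: 325.28 × $0.23 = $74.8144
Bill = $130.56

$130.56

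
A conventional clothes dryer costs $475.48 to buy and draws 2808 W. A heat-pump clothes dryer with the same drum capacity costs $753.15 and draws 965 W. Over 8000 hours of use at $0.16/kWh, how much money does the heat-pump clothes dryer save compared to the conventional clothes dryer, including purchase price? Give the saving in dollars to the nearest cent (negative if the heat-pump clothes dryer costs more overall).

$2081.37

conventional clothes dryer: $475.48 + (2808/1000) kW × 8000 h × $0.16 = $475.48 + $3594.24 = $4069.72
heat-pump clothes dryer: $753.15 + (965/1000) kW × 8000 h × $0.16 = $753.15 + $1235.2 = $1988.35
Saving = $4069.72 − $1988.35 = $2081.37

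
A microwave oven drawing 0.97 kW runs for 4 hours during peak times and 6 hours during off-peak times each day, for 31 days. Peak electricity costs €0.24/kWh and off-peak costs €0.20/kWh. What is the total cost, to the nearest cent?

€64.95

Peak energy = 0.97 kW × 4 h × 31 = 120.28 kWh
Off-peak energy = 0.97 kW × 6 h × 31 = 180.42 kWh
Cost = 120.28 × €0.24 + 180.42 × €0.20 = €28.8672 + €36.084 = €64.95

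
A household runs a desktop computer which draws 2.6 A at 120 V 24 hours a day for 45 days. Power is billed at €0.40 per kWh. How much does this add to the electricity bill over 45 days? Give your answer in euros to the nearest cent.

€134.78

Power = 2.6 A × 120 V = 312 W = 0.312 kW
Runtime = 24 h × 45 = 1080 h
Energy = 0.312 kW × 1080 h = 336.96 kWh
Cost = 336.96 kWh × €0.40/kWh = €134.78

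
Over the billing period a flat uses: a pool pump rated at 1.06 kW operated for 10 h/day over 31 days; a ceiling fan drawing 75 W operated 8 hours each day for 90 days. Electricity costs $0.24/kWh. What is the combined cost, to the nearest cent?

pool pump: Runtime = 10 h/day × 31 days = 310 h
pool pump: 1.06 kW × 310 h = 328.6 kWh
ceiling fan: Runtime = 8 h/day × 90 days = 720 h
ceiling fan: 0.075 kW × 720 h = 54 kWh
Total energy = 382.6 kWh
Cost = 382.6 × $0.24 = $91.82

$91.82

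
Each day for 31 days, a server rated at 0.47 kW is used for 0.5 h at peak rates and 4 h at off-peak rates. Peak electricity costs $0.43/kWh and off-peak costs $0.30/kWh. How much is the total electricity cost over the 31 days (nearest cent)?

Peak energy = 0.47 kW × 0.5 h × 31 = 7.285 kWh
Off-peak energy = 0.47 kW × 4 h × 31 = 58.28 kWh
Cost = 7.285 × $0.43 + 58.28 × $0.30 = $3.13255 + $17.484 = $20.62

$20.62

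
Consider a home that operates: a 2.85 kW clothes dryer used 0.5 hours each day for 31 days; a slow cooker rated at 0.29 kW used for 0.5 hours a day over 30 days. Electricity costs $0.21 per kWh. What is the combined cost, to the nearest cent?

clothes dryer: Runtime = 0.5 h/day × 31 days = 15.5 h
clothes dryer: 2.85 kW × 15.5 h = 44.175 kWh
slow cooker: Runtime = 0.5 h/day × 30 days = 15 h
slow cooker: 0.29 kW × 15 h = 4.35 kWh
Total energy = 48.525 kWh
Cost = 48.525 × $0.21 = $10.19

$10.19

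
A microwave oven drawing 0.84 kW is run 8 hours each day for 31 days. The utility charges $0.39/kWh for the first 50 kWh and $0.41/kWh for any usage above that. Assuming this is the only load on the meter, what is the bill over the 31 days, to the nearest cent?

$84.41

Runtime = 8 h/day × 31 days = 248 h
Energy = 0.84 kW × 248 h = 208.32 kWh
Tier 1 (0–50 kWh): 50 × $0.39 = $19.5
Above 50 kWh: 158.32 × $0.41 = $64.9112
Bill = $84.41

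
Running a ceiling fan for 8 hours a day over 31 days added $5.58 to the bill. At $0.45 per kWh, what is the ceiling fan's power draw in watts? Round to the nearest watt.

Energy = $5.58 ÷ $0.45/kWh = 12.4 kWh
Runtime = 8 h/day × 31 days = 248 h
Power = 12.4 kWh ÷ 248 h = 0.05 kW = 50 W

50 W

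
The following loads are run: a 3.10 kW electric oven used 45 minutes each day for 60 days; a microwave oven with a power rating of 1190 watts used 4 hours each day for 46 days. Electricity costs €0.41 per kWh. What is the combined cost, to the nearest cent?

€146.97

electric oven: Runtime = 45 min × 60 = 2700 min = 45 h
electric oven: 3.1 kW × 45 h = 139.5 kWh
microwave oven: Runtime = 4 h/day × 46 days = 184 h
microwave oven: 1.19 kW × 184 h = 218.96 kWh
Total energy = 358.46 kWh
Cost = 358.46 × €0.41 = €146.97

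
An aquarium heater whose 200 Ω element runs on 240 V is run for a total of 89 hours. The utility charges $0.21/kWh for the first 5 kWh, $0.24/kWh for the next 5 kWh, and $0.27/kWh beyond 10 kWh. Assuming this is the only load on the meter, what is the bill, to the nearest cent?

$6.47

Power = V²/R = 240²/200 = 288 W = 0.288 kW
Energy = 0.288 kW × 89 h = 25.632 kWh
Tier 1 (0–5 kWh): 5 × $0.21 = $1.05
Tier 2 (5–10 kWh): 5 × $0.24 = $1.2
Above 10 kWh: 15.632 × $0.27 = $4.22064
Bill = $6.47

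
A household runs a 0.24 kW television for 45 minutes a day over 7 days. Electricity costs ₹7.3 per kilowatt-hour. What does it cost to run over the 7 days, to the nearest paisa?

₹9.20

Runtime = 45 min × 7 = 315 min = 5.25 h
Energy = 0.24 kW × 5.25 h = 1.26 kWh
Cost = 1.26 kWh × ₹7.3/kWh = ₹9.20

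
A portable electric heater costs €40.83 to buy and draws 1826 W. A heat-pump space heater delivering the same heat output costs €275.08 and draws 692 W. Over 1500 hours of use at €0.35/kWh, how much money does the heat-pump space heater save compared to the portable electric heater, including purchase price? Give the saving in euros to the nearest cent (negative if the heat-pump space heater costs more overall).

portable electric heater: €40.83 + (1826/1000) kW × 1500 h × €0.35 = €40.83 + €958.65 = €999.48
heat-pump space heater: €275.08 + (692/1000) kW × 1500 h × €0.35 = €275.08 + €363.3 = €638.38
Saving = €999.48 − €638.38 = €361.1

€361.10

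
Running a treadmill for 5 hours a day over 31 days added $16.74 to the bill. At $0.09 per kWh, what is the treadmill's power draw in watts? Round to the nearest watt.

Energy = $16.74 ÷ $0.09/kWh = 186 kWh
Runtime = 5 h/day × 31 days = 155 h
Power = 186 kWh ÷ 155 h = 1.2 kW = 1200 W

1200 W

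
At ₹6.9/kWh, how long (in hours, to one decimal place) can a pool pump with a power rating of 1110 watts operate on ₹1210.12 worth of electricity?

158.0 h

Energy available = ₹1210.12 ÷ ₹6.9/kWh = 175.3797 kWh
Hours = 175.3797 kWh ÷ 1.11 kW = 158.0 h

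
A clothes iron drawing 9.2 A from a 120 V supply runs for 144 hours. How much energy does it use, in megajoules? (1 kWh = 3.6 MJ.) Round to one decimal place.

Power = 9.2 A × 120 V = 1104 W = 1.104 kW
Energy = 1.104 kW × 144 h = 158.976 kWh
= 158.976 × 3.6 MJ = 572.3 MJ

572.3 MJ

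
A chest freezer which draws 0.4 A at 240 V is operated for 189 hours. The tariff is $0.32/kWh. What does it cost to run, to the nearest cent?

Power = 0.4 A × 240 V = 96 W = 0.096 kW
Energy = 0.096 kW × 189 h = 18.144 kWh
Cost = 18.144 kWh × $0.32/kWh = $5.81

$5.81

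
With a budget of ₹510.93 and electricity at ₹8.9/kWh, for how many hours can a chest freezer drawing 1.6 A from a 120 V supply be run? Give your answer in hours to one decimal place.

Power = 1.6 A × 120 V = 192 W = 0.192 kW
Energy available = ₹510.93 ÷ ₹8.9/kWh = 57.4079 kWh
Hours = 57.4079 kWh ÷ 0.192 kW = 299.0 h

299.0 h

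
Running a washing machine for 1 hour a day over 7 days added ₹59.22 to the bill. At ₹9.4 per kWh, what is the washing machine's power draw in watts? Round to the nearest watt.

Energy = ₹59.22 ÷ ₹9.4/kWh = 6.3 kWh
Runtime = 1 h/day × 7 days = 7 h
Power = 6.3 kWh ÷ 7 h = 0.9 kW = 900 W

900 W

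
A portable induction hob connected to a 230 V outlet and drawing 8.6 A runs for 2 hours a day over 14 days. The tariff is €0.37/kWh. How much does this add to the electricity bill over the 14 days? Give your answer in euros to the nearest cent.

Power = 8.6 A × 230 V = 1978 W = 1.978 kW
Runtime = 2 h/day × 14 days = 28 h
Energy = 1.978 kW × 28 h = 55.384 kWh
Cost = 55.384 kWh × €0.37/kWh = €20.49

€20.49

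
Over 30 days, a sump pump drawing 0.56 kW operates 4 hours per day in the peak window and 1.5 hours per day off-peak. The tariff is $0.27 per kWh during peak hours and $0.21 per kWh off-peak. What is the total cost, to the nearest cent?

$23.44

Peak energy = 0.56 kW × 4 h × 30 = 67.2 kWh
Off-peak energy = 0.56 kW × 1.5 h × 30 = 25.2 kWh
Cost = 67.2 × $0.27 + 25.2 × $0.21 = $18.144 + $5.292 = $23.44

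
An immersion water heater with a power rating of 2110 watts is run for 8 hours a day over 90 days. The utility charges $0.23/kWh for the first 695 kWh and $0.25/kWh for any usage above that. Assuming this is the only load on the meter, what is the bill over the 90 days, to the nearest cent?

Runtime = 8 h/day × 90 days = 720 h
Energy = 2.11 kW × 720 h = 1519.2 kWh
Tier 1 (0–695 kWh): 695 × $0.23 = $159.85
Above 695 kWh: 824.2 × $0.25 = $206.05
Bill = $365.90

$365.90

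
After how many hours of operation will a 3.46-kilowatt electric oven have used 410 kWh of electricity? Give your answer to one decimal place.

Hours = 410 kWh ÷ 3.46 kW = 118.5 h

118.5 h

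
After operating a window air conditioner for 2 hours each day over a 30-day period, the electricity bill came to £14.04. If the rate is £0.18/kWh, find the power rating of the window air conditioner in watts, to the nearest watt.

Energy = £14.04 ÷ £0.18/kWh = 78 kWh
Runtime = 2 h/day × 30 days = 60 h
Power = 78 kWh ÷ 60 h = 1.3 kW = 1300 W

1300 W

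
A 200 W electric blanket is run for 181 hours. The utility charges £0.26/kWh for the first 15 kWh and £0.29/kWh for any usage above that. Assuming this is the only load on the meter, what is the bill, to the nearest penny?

£10.05

Energy = 0.2 kW × 181 h = 36.2 kWh
Tier 1 (0–15 kWh): 15 × £0.26 = £3.9
Above 15 kWh: 21.2 × £0.29 = £6.148
Bill = £10.05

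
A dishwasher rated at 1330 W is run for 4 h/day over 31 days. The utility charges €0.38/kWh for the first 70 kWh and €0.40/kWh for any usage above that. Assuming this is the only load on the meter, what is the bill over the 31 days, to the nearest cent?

€64.57

Runtime = 4 h/day × 31 days = 124 h
Energy = 1.33 kW × 124 h = 164.92 kWh
Tier 1 (0–70 kWh): 70 × €0.38 = €26.6
Above 70 kWh: 94.92 × €0.40 = €37.968
Bill = €64.57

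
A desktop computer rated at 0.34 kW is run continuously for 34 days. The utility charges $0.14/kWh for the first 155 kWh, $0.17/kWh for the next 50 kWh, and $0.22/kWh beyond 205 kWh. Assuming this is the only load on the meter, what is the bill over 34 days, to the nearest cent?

$46.14

Runtime = 24 h × 34 = 816 h
Energy = 0.34 kW × 816 h = 277.44 kWh
Tier 1 (0–155 kWh): 155 × $0.14 = $21.7
Tier 2 (155–205 kWh): 50 × $0.17 = $8.5
Above 205 kWh: 72.44 × $0.22 = $15.9368
Bill = $46.14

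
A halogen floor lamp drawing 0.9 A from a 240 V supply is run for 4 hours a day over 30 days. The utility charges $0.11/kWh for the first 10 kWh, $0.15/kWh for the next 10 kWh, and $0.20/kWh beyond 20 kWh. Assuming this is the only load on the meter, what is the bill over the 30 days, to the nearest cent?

$3.78

Power = 0.9 A × 240 V = 216 W = 0.216 kW
Runtime = 4 h/day × 30 days = 120 h
Energy = 0.216 kW × 120 h = 25.92 kWh
Tier 1 (0–10 kWh): 10 × $0.11 = $1.1
Tier 2 (10–20 kWh): 10 × $0.15 = $1.5
Above 20 kWh: 5.92 × $0.20 = $1.184
Bill = $3.78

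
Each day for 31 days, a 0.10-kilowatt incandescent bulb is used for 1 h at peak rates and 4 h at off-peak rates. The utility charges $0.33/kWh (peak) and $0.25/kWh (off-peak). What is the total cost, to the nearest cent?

Peak energy = 0.1 kW × 1 h × 31 = 3.1 kWh
Off-peak energy = 0.1 kW × 4 h × 31 = 12.4 kWh
Cost = 3.1 × $0.33 + 12.4 × $0.25 = $1.023 + $3.1 = $4.12

$4.12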